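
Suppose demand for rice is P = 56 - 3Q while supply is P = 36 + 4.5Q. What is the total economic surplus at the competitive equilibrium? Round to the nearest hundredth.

26.67

Setting demand equal to supply, 20 = 7.5Q, so Q* = 2.6667 and P* = 48.
Total surplus is the full triangle between the curves from 0 to Q*: (1/2)(2.6667)(56 - 36) = 26.6667.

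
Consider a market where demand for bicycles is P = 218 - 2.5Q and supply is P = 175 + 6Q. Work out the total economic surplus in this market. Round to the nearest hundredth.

108.76

Setting demand equal to supply, 43 = 8.5Q, so Q* = 5.0588 and P* = 205.3529.
CS = (1/2)(5.0588)(12.6471) = 31.9896 and PS = (1/2)(5.0588)(30.3529) = 76.7751, so total surplus = 108.7647.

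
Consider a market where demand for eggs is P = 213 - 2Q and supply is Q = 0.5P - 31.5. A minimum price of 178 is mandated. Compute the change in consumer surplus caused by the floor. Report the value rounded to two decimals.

Rewriting supply in inverse form: P = 63 + 2Q.
Free-market equilibrium: 213 - 2Q = 63 + 2Q gives Q* = 37.5, P* = 138.
At P = 178, buyers demand (213 - 178)/2 = 17.5 while sellers would supply more, so the quantity traded is 17.5 at price 178.
CS goes from (1/2)(37.5)(75) = 1406.25 to 306.25 (computed as (213 - 178)(17.5) - (1/2)(2)(17.5)^2), a change of -1100.

-1100.00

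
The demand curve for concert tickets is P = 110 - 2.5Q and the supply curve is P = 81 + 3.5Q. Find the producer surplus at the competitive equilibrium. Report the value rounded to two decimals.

40.88

Set 110 - 2.5Q = 81 + 3.5Q, which gives 29 = 6Q, so Q* = 4.8333 and P* = 110 - 2.5(4.8333) = 97.9167.
Producer surplus is the triangle above supply below P*: (1/2)(4.8333)(97.9167 - 81) = (1/2)(4.8333)(16.9167) = 40.8819.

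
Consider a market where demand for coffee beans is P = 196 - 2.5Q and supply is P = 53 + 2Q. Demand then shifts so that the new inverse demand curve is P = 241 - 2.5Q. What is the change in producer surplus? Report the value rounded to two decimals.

735.56

Initial equilibrium: Q_0 = 31.7778, P_0 = 116.5556; CS_0 = (1/2)(31.7778)(79.4444) = 1262.284, PS_0 = (1/2)(31.7778)(63.5556) = 1009.8272.
New equilibrium: 241 - 2.5Q = 53 + 2Q gives Q_1 = 41.7778, P_1 = 136.5556; CS_1 = 2181.7284, PS_1 = 1745.3827.
Change in producer surplus = 1745.3827 - 1009.8272 = 735.5556.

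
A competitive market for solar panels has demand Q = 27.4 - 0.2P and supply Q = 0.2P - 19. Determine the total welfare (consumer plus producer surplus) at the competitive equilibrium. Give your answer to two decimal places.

88.20

Rewriting demand in inverse form: P = 137 - 5Q.
Rewriting supply in inverse form: P = 95 + 5Q.
Setting demand equal to supply, 42 = 10Q, so Q* = 4.2 and P* = 116.
CS = (1/2)(4.2)(21) = 44.1 and PS = (1/2)(4.2)(21) = 44.1, so total surplus = 88.2.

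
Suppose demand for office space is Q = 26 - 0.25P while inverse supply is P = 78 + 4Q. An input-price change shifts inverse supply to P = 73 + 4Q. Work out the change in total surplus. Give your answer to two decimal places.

17.81

Rewriting demand in inverse form: P = 104 - 4Q.
Initial equilibrium: Q_0 = 3.25, P_0 = 91; CS_0 = (1/2)(3.25)(13) = 21.125, PS_0 = (1/2)(3.25)(13) = 21.125.
New equilibrium: 104 - 4Q = 73 + 4Q gives Q_1 = 3.875, P_1 = 88.5; CS_1 = 30.0312, PS_1 = 30.0312.
Change in total surplus = (30.0312 + 30.0312) - (21.125 + 21.125) = 17.8125.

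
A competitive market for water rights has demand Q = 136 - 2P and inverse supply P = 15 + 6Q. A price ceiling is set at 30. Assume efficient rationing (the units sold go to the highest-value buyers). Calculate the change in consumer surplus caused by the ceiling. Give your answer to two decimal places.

Rewriting demand in inverse form: P = 68 - 0.5Q.
Without the control, 68 - 0.5Q = 15 + 6Q so Q* = 8.1538 and P* = 63.9231.
At the ceiling price 30, quantity supplied is (30 - 15)/6 = 2.5; supply is the short side, so Q = 2.5 trades at P = 30.
CS goes from (1/2)(8.1538)(4.0769) = 16.6213 to 93.4375 (computed as (68 - 30)(2.5) - (1/2)(0.5)(2.5)^2), a change of 76.8162.

76.82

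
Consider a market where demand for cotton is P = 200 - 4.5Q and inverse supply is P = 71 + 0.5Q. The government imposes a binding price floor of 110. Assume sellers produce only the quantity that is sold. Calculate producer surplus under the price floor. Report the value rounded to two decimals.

Without the control, 200 - 4.5Q = 71 + 0.5Q so Q* = 25.8 and P* = 83.9.
At the floor price 110, quantity demanded is (200 - 110)/4.5 = 20; demand is the short side, so Q = 20 trades at P = 110.
The supply price at Q = 20 is 81. PS is the trapezoid between 110 and supply over [0, 20]: (1/2)[(110 - 71) + (110 - 81)](20) = 680.

680.00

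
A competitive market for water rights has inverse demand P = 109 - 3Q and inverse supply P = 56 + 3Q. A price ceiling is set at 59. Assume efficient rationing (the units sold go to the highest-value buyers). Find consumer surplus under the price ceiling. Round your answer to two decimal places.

48.50

Without the control, 109 - 3Q = 56 + 3Q so Q* = 8.8333 and P* = 82.5.
At P = 59, sellers supply (59 - 56)/3 = 1 while buyers want more, so the quantity traded is 1 at price 59.
The demand price at Q = 1 is 106. CS is the trapezoid between demand and 59 over [0, 1]: (1/2)[(109 - 59) + (106 - 59)](1) = 48.5.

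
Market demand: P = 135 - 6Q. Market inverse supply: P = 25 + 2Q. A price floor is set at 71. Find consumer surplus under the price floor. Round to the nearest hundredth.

341.33

Free-market equilibrium: 135 - 6Q = 25 + 2Q gives Q* = 13.75, P* = 52.5.
At the floor price 71, quantity demanded is (135 - 71)/6 = 10.6667; demand is the short side, so Q = 10.6667 trades at P = 71.
CS is the triangle under demand above 71: (1/2)(10.6667)(135 - 71) = 341.3333.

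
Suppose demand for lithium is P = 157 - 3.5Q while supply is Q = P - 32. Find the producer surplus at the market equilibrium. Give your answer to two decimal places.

Rewriting supply in inverse form: P = 32 + Q.
Equilibrium: 157 - 3.5Q = 32 + Q, so Q* = 27.7778 and P* = 59.7778.
PS is the area between P* and the supply curve from 0 to Q*: (1/2)(27.7778)(27.7778) = 385.8025.

385.80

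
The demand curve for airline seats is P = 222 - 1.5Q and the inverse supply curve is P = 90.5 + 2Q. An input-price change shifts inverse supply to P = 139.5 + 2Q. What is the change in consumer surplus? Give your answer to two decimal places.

-642.00

Initial equilibrium: Q_0 = 37.5714, P_0 = 165.6429; CS_0 = (1/2)(37.5714)(56.3571) = 1058.7092, PS_0 = (1/2)(37.5714)(75.1429) = 1411.6122.
New equilibrium: 222 - 1.5Q = 139.5 + 2Q gives Q_1 = 23.5714, P_1 = 186.6429; CS_1 = 416.7092, PS_1 = 555.6122.
Change in consumer surplus = 416.7092 - 1058.7092 = -642.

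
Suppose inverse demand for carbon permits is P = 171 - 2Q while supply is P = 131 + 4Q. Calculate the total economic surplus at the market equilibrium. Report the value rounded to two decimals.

133.33

Equilibrium: 171 - 2Q = 131 + 4Q, so Q* = 6.6667 and P* = 157.6667.
Total surplus is the full triangle between the curves from 0 to Q*: (1/2)(6.6667)(171 - 131) = 133.3333.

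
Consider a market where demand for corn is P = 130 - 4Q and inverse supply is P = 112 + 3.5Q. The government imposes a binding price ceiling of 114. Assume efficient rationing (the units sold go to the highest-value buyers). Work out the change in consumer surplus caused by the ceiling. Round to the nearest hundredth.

-3.03

Without the control, 130 - 4Q = 112 + 3.5Q so Q* = 2.4 and P* = 120.4.
At P = 114, sellers supply (114 - 112)/3.5 = 0.5714 while buyers want more, so the quantity traded is 0.5714 at price 114.
CS goes from (1/2)(2.4)(9.6) = 11.52 to 8.4898 (computed as (130 - 114)(0.5714) - (1/2)(4)(0.5714)^2), a change of -3.0302.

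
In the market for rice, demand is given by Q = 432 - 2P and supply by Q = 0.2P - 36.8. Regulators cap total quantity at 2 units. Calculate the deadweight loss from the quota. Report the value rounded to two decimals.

Rewriting demand in inverse form: P = 216 - 0.5Q.
Rewriting supply in inverse form: P = 184 + 5Q.
Unrestricted equilibrium: Q* = (216 - 184)/(0.5 + 5) = 5.8182.
At Q = 2 the demand price is 216 - 0.5(2) = 215 and the supply price is 184 + 5(2) = 194.
Deadweight loss is the triangle between the curves from 2 to 5.8182: (1/2)(215 - 194)(5.8182 - 2) = 40.0909.

40.09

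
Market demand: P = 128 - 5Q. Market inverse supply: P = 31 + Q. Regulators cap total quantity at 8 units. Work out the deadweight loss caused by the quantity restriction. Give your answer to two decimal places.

Unrestricted equilibrium: Q* = (128 - 31)/(5 + 1) = 16.1667.
At Q = 8 the demand price is 128 - 5(8) = 88 and the supply price is 31 + (8) = 39.
DWL = (1/2)(gap between curves at 8) x (Q* - 8) = (1/2)(49)(8.1667) = 200.0833.

200.08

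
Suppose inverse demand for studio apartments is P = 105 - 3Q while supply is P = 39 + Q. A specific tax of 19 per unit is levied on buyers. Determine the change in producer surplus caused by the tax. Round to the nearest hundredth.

Pre-tax equilibrium: 105 - 3Q = 39 + Q gives Q* = 16.5, P* = 55.5.
With the tax, buyers' net willingness to pay falls by 19: (105 - 19) - 3Q = 39 + Q, so Q_t = 11.75. Buyers pay P_b = 69.75; sellers receive P_s = P_b - 19 = 50.75.
Producers lose the trapezoid between P_s and P* out to Q_t plus the triangle from Q_t to Q*: change in PS = 69.0312 - 136.125 = -67.0938.

-67.09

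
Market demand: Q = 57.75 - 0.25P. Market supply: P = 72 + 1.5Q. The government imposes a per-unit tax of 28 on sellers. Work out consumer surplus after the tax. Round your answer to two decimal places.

1134.61

Rewriting demand in inverse form: P = 231 - 4Q.
Pre-tax equilibrium: 231 - 4Q = 72 + 1.5Q gives Q* = 28.9091, P* = 115.3636.
With the tax, sellers need 28 more per unit: 231 - 4Q = 72 + 1.5Q + 28, so Q_t = 23.8182. Buyers pay P_b = 135.7273; sellers receive P_s = P_b - 28 = 107.7273.
Consumer surplus is the triangle under demand above P_b: (1/2)(23.8182)(231 - 135.7273) = 1134.6116.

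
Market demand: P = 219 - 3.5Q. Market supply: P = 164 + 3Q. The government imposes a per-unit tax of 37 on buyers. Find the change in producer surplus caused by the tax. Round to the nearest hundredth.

-95.89

Without the tax, 219 - 3.5Q = 164 + 3Q so Q* = 8.4615 and P* = 189.3846.
A tax on buyers shifts demand down by 37: (219 - 37) - 3.5Q = 164 + 3Q, so Q_t = 2.7692. Buyers pay P_b = 209.3077; sellers receive P_s = P_b - 37 = 172.3077.
PS falls from (1/2)(8.4615)(25.3846) = 107.3964 to (1/2)(2.7692)(8.3077) = 11.503, a change of -95.8935.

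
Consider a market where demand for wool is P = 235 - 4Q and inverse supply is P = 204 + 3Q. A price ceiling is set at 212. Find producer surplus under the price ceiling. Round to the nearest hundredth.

10.67

Free-market equilibrium: 235 - 4Q = 204 + 3Q gives Q* = 4.4286, P* = 217.2857.
At the ceiling price 212, quantity supplied is (212 - 204)/3 = 2.6667; supply is the short side, so Q = 2.6667 trades at P = 212.
PS is the triangle above supply below 212: (1/2)(2.6667)(212 - 204) = 10.6667.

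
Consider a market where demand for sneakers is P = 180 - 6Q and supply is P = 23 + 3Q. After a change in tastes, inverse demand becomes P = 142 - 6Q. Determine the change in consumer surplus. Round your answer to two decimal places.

-388.44

Initial equilibrium: Q_0 = 17.4444, P_0 = 75.3333; CS_0 = (1/2)(17.4444)(104.6667) = 912.9259, PS_0 = (1/2)(17.4444)(52.3333) = 456.463.
New equilibrium: 142 - 6Q = 23 + 3Q gives Q_1 = 13.2222, P_1 = 62.6667; CS_1 = 524.4815, PS_1 = 262.2407.
Change in consumer surplus = 524.4815 - 912.9259 = -388.4444.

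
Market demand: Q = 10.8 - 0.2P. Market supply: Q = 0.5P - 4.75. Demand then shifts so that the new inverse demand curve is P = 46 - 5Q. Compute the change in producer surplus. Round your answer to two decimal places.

-13.22

Rewriting demand in inverse form: P = 54 - 5Q.
Rewriting supply in inverse form: P = 9.5 + 2Q.
Initial equilibrium: Q_0 = 6.3571, P_0 = 22.2143; CS_0 = (1/2)(6.3571)(31.7857) = 101.0332, PS_0 = (1/2)(6.3571)(12.7143) = 40.4133.
New equilibrium: 46 - 5Q = 9.5 + 2Q gives Q_1 = 5.2143, P_1 = 19.9286; CS_1 = 67.9719, PS_1 = 27.1888.
Change in producer surplus = 27.1888 - 40.4133 = -13.2245.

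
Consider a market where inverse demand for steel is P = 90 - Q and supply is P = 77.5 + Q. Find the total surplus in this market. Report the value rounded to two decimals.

39.06

Set 90 - Q = 77.5 + Q, which gives 12.5 = 2Q, so Q* = 6.25 and P* = 90 - (6.25) = 83.75.
Total surplus is the full triangle between the curves from 0 to Q*: (1/2)(6.25)(90 - 77.5) = 39.0625.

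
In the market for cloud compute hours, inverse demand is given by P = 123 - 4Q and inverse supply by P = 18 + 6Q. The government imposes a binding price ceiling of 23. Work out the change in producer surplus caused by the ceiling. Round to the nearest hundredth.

-328.67

Without the control, 123 - 4Q = 18 + 6Q so Q* = 10.5 and P* = 81.
At the ceiling price 23, quantity supplied is (23 - 18)/6 = 0.8333; supply is the short side, so Q = 0.8333 trades at P = 23.
PS goes from (1/2)(10.5)(63) = 330.75 to 2.0833 (computed as (23 - 18)(0.8333) - (1/2)(6)(0.8333)^2), a change of -328.6667.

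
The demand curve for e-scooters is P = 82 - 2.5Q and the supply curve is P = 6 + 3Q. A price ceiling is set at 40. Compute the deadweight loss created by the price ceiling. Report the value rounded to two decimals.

Without the control, 82 - 2.5Q = 6 + 3Q so Q* = 13.8182 and P* = 47.4545.
At P = 40, sellers supply (40 - 6)/3 = 11.3333 while buyers want more, so the quantity traded is 11.3333 at price 40.
The lost-trades triangle has base Q* - 11.3333 = 2.4848 and height equal to the gap between the curves at Q = 11.3333, which is 53.6667 - 40 = 13.6667. DWL = (1/2)(2.4848)(13.6667) = 16.9798.

16.98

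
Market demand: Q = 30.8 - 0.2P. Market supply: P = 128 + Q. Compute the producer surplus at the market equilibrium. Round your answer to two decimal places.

9.39

Rewriting demand in inverse form: P = 154 - 5Q.
Set 154 - 5Q = 128 + Q, which gives 26 = 6Q, so Q* = 4.3333 and P* = 154 - 5(4.3333) = 132.3333.
The supply curve's price intercept is 128, so PS = (1/2)(Q*)(P* - 128) = (1/2)(4.3333)(4.3333) = 9.3889.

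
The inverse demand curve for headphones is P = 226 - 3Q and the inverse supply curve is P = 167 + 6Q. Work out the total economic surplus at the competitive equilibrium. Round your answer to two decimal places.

Equilibrium: 226 - 3Q = 167 + 6Q, so Q* = 6.5556 and P* = 206.3333.
CS = (1/2)(6.5556)(19.6667) = 64.463 and PS = (1/2)(6.5556)(39.3333) = 128.9259, so total surplus = 193.3889.

193.39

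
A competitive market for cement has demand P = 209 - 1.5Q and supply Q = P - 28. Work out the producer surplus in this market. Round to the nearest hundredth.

2620.88

Rewriting supply in inverse form: P = 28 + Q.
Setting demand equal to supply, 181 = 2.5Q, so Q* = 72.4 and P* = 100.4.
The supply curve's price intercept is 28, so PS = (1/2)(Q*)(P* - 28) = (1/2)(72.4)(72.4) = 2620.88.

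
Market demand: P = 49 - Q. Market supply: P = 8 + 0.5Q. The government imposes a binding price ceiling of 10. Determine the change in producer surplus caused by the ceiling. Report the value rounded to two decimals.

-182.78

Without the control, 49 - Q = 8 + 0.5Q so Q* = 27.3333 and P* = 21.6667.
At the ceiling price 10, quantity supplied is (10 - 8)/0.5 = 4; supply is the short side, so Q = 4 trades at P = 10.
PS goes from (1/2)(27.3333)(13.6667) = 186.7778 to 4 (computed as (10 - 8)(4) - (1/2)(0.5)(4)^2), a change of -182.7778.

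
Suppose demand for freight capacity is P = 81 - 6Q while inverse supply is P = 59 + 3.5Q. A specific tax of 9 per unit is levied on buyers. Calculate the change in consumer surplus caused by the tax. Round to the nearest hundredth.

-10.47

Without the tax, 81 - 6Q = 59 + 3.5Q so Q* = 2.3158 and P* = 67.1053.
A tax on buyers shifts demand down by 9: (81 - 9) - 6Q = 59 + 3.5Q, so Q_t = 1.3684. Buyers pay P_b = 72.7895; sellers receive P_s = P_b - 9 = 63.7895.
Consumers lose the trapezoid between P* and P_b out to Q_t plus the triangle from Q_t to Q*: change in CS = 5.6177 - 16.0886 = -10.4709.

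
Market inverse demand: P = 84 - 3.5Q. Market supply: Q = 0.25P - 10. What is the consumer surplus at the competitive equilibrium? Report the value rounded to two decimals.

60.23

Rewriting supply in inverse form: P = 40 + 4Q.
Equilibrium: 84 - 3.5Q = 40 + 4Q, so Q* = 5.8667 and P* = 63.4667.
The demand choke price is 84, so CS = (1/2)(Q*)(84 - P*) = (1/2)(5.8667)(20.5333) = 60.2311.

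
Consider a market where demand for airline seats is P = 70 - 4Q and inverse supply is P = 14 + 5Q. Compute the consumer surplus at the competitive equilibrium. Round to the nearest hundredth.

77.43

Setting demand equal to supply, 56 = 9Q, so Q* = 6.2222 and P* = 45.1111.
CS is the area between the demand curve and P* from 0 to Q*: (1/2)(6.2222)(24.8889) = 77.4321.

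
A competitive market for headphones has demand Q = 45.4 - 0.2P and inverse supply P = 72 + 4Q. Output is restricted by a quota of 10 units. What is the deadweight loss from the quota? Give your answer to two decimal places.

234.72

Rewriting demand in inverse form: P = 227 - 5Q.
Unrestricted equilibrium: Q* = (227 - 72)/(5 + 4) = 17.2222.
At Q = 10 the demand price is 227 - 5(10) = 177 and the supply price is 72 + 4(10) = 112.
DWL = (1/2)(gap between curves at 10) x (Q* - 10) = (1/2)(65)(7.2222) = 234.7222.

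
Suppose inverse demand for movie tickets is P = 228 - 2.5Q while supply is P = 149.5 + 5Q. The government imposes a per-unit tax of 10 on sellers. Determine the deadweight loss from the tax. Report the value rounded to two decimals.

Without the tax, 228 - 2.5Q = 149.5 + 5Q so Q* = 10.4667 and P* = 201.8333.
A tax on sellers shifts supply up by 10: 228 - 2.5Q = 149.5 + 5Q + 10, so Q_t = 9.1333. Buyers pay P_b = 205.1667; sellers receive P_s = P_b - 10 = 195.1667.
Deadweight loss is the triangle between the curves from Q_t to Q*: (1/2)(10.4667 - 9.1333)(10) = 6.6667.

6.67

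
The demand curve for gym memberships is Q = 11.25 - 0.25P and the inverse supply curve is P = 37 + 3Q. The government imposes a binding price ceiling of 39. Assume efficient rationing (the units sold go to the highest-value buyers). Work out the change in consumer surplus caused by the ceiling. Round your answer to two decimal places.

Rewriting demand in inverse form: P = 45 - 4Q.
Free-market equilibrium: 45 - 4Q = 37 + 3Q gives Q* = 1.1429, P* = 40.4286.
At P = 39, sellers supply (39 - 37)/3 = 0.6667 while buyers want more, so the quantity traded is 0.6667 at price 39.
CS goes from (1/2)(1.1429)(4.5714) = 2.6122 to 3.1111 (computed as (45 - 39)(0.6667) - (1/2)(4)(0.6667)^2), a change of 0.4989.

0.50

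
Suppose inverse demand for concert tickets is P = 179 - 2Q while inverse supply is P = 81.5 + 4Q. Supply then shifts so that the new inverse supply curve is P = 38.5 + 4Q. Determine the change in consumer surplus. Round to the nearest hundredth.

284.28

Initial equilibrium: Q_0 = 16.25, P_0 = 146.5; CS_0 = (1/2)(16.25)(32.5) = 264.0625, PS_0 = (1/2)(16.25)(65) = 528.125.
New equilibrium: 179 - 2Q = 38.5 + 4Q gives Q_1 = 23.4167, P_1 = 132.1667; CS_1 = 548.3403, PS_1 = 1096.6806.
Change in consumer surplus = 548.3403 - 264.0625 = 284.2778.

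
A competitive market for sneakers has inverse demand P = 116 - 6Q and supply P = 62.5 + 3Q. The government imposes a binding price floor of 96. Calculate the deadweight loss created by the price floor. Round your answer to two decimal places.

30.68

Free-market equilibrium: 116 - 6Q = 62.5 + 3Q gives Q* = 5.9444, P* = 80.3333.
At the floor price 96, quantity demanded is (116 - 96)/6 = 3.3333; demand is the short side, so Q = 3.3333 trades at P = 96.
At Q = 3.3333 the demand price is 96 and the supply price is 72.5. Deadweight loss is the triangle between the curves from 3.3333 to 5.9444: (1/2)(96 - 72.5)(5.9444 - 3.3333) = 30.6806.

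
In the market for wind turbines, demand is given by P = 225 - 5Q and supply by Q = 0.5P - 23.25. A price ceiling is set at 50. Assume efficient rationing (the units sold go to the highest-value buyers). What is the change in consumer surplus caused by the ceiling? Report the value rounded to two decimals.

-1327.03

Rewriting supply in inverse form: P = 46.5 + 2Q.
Free-market equilibrium: 225 - 5Q = 46.5 + 2Q gives Q* = 25.5, P* = 97.5.
At P = 50, sellers supply (50 - 46.5)/2 = 1.75 while buyers want more, so the quantity traded is 1.75 at price 50.
CS goes from (1/2)(25.5)(127.5) = 1625.625 to 298.5938 (computed as (225 - 50)(1.75) - (1/2)(5)(1.75)^2), a change of -1327.0312.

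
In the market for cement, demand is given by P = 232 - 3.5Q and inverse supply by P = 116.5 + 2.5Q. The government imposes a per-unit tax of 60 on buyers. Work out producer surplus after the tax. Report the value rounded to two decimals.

Without the tax, 232 - 3.5Q = 116.5 + 2.5Q so Q* = 19.25 and P* = 164.625.
A tax on buyers shifts demand down by 60: (232 - 60) - 3.5Q = 116.5 + 2.5Q, so Q_t = 9.25. Buyers pay P_b = 199.625; sellers receive P_s = P_b - 60 = 139.625.
PS = (1/2)(Q_t)(P_s - 116.5) = (1/2)(9.25)(23.125) = 106.9531.

106.95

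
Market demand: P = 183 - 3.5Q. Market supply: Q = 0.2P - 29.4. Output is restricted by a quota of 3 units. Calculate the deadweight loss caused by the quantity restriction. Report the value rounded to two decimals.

Rewriting supply in inverse form: P = 147 + 5Q.
Without the quota, 183 - 3.5Q = 147 + 5Q gives Q* = 4.2353.
At Q = 3 the demand price is 183 - 3.5(3) = 172.5 and the supply price is 147 + 5(3) = 162.
DWL = (1/2)(gap between curves at 3) x (Q* - 3) = (1/2)(10.5)(1.2353) = 6.4853.

6.49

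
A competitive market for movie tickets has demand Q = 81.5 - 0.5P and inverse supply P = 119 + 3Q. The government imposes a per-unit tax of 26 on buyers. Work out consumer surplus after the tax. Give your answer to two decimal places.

12.96

Rewriting demand in inverse form: P = 163 - 2Q.
Pre-tax equilibrium: 163 - 2Q = 119 + 3Q gives Q* = 8.8, P* = 145.4.
With the tax, buyers' net willingness to pay falls by 26: (163 - 26) - 2Q = 119 + 3Q, so Q_t = 3.6. Buyers pay P_b = 155.8; sellers receive P_s = P_b - 26 = 129.8.
CS = (1/2)(Q_t)(163 - P_b) = (1/2)(3.6)(7.2) = 12.96.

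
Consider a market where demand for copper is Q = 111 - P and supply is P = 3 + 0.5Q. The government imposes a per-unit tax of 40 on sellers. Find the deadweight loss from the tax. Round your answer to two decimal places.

533.33

Rewriting demand in inverse form: P = 111 - Q.
Pre-tax equilibrium: 111 - Q = 3 + 0.5Q gives Q* = 72, P* = 39.
A tax on sellers shifts supply up by 40: 111 - Q = 3 + 0.5Q + 40, so Q_t = 45.3333. Buyers pay P_b = 65.6667; sellers receive P_s = P_b - 40 = 25.6667.
Deadweight loss is the triangle between the curves from Q_t to Q*: (1/2)(72 - 45.3333)(40) = 533.3333.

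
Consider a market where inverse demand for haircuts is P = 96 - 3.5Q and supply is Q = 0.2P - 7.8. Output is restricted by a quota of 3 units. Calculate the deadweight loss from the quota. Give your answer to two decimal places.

58.37

Rewriting supply in inverse form: P = 39 + 5Q.
Unrestricted equilibrium: Q* = (96 - 39)/(3.5 + 5) = 6.7059.
At Q = 3 the demand price is 96 - 3.5(3) = 85.5 and the supply price is 39 + 5(3) = 54.
DWL = (1/2)(gap between curves at 3) x (Q* - 3) = (1/2)(31.5)(3.7059) = 58.3676.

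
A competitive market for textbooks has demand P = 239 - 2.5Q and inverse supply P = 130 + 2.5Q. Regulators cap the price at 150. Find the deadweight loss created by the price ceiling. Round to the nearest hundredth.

476.10

Without the control, 239 - 2.5Q = 130 + 2.5Q so Q* = 21.8 and P* = 184.5.
At P = 150, sellers supply (150 - 130)/2.5 = 8 while buyers want more, so the quantity traded is 8 at price 150.
The lost-trades triangle has base Q* - 8 = 13.8 and height equal to the gap between the curves at Q = 8, which is 219 - 150 = 69. DWL = (1/2)(13.8)(69) = 476.1.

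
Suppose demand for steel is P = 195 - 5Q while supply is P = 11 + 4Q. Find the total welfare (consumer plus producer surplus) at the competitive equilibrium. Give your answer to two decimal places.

1880.89

Set 195 - 5Q = 11 + 4Q, which gives 184 = 9Q, so Q* = 20.4444 and P* = 195 - 5(20.4444) = 92.7778.
CS = (1/2)(20.4444)(102.2222) = 1044.9383 and PS = (1/2)(20.4444)(81.7778) = 835.9506, so total surplus = 1880.8889.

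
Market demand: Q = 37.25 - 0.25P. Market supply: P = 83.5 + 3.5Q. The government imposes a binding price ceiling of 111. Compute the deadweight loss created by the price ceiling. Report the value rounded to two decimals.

Rewriting demand in inverse form: P = 149 - 4Q.
Free-market equilibrium: 149 - 4Q = 83.5 + 3.5Q gives Q* = 8.7333, P* = 114.0667.
At the ceiling price 111, quantity supplied is (111 - 83.5)/3.5 = 7.8571; supply is the short side, so Q = 7.8571 trades at P = 111.
The lost-trades triangle has base Q* - 7.8571 = 0.8762 and height equal to the gap between the curves at Q = 7.8571, which is 117.5714 - 111 = 6.5714. DWL = (1/2)(0.8762)(6.5714) = 2.8789.

2.88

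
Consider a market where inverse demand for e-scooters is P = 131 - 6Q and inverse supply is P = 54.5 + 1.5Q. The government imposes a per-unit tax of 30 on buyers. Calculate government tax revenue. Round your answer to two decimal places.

Without the tax, 131 - 6Q = 54.5 + 1.5Q so Q* = 10.2 and P* = 69.8.
With the tax, buyers' net willingness to pay falls by 30: (131 - 30) - 6Q = 54.5 + 1.5Q, so Q_t = 6.2. Buyers pay P_b = 93.8; sellers receive P_s = P_b - 30 = 63.8.
Tax revenue = t x Q_t = 30 x 6.2 = 186.

186.00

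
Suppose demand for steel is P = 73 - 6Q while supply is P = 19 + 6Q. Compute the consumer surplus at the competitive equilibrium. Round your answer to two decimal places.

Equilibrium: 73 - 6Q = 19 + 6Q, so Q* = 4.5 and P* = 46.
CS is the area between the demand curve and P* from 0 to Q*: (1/2)(4.5)(27) = 60.75.

60.75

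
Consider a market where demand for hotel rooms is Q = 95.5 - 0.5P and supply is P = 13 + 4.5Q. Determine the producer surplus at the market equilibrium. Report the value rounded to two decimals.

Rewriting demand in inverse form: P = 191 - 2Q.
Equilibrium: 191 - 2Q = 13 + 4.5Q, so Q* = 27.3846 and P* = 136.2308.
The supply curve's price intercept is 13, so PS = (1/2)(Q*)(P* - 13) = (1/2)(27.3846)(123.2308) = 1687.3136.

1687.31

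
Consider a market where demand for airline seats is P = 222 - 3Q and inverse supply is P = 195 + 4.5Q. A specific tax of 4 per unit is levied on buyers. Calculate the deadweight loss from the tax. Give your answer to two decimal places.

Without the tax, 222 - 3Q = 195 + 4.5Q so Q* = 3.6 and P* = 211.2.
A tax on buyers shifts demand down by 4: (222 - 4) - 3Q = 195 + 4.5Q, so Q_t = 3.0667. Buyers pay P_b = 212.8; sellers receive P_s = P_b - 4 = 208.8.
Deadweight loss is the triangle between the curves from Q_t to Q*: (1/2)(3.6 - 3.0667)(4) = 1.0667.

1.07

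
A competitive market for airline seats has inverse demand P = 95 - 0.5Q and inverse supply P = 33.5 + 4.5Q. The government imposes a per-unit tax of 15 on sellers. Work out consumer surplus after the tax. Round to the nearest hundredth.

21.62

Pre-tax equilibrium: 95 - 0.5Q = 33.5 + 4.5Q gives Q* = 12.3, P* = 88.85.
With the tax, sellers need 15 more per unit: 95 - 0.5Q = 33.5 + 4.5Q + 15, so Q_t = 9.3. Buyers pay P_b = 90.35; sellers receive P_s = P_b - 15 = 75.35.
CS = (1/2)(Q_t)(95 - P_b) = (1/2)(9.3)(4.65) = 21.6225.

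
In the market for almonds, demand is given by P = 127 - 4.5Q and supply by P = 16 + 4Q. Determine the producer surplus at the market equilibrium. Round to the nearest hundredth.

Setting demand equal to supply, 111 = 8.5Q, so Q* = 13.0588 and P* = 68.2353.
The supply curve's price intercept is 16, so PS = (1/2)(Q*)(P* - 16) = (1/2)(13.0588)(52.2353) = 341.0657.

341.07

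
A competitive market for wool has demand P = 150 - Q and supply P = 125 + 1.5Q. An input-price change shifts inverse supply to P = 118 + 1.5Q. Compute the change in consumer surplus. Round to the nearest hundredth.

31.92

Initial equilibrium: Q_0 = 10, P_0 = 140; CS_0 = (1/2)(10)(10) = 50, PS_0 = (1/2)(10)(15) = 75.
New equilibrium: 150 - Q = 118 + 1.5Q gives Q_1 = 12.8, P_1 = 137.2; CS_1 = 81.92, PS_1 = 122.88.
Change in consumer surplus = 81.92 - 50 = 31.92.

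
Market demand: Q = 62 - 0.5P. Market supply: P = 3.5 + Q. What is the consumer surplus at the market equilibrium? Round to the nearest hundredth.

Rewriting demand in inverse form: P = 124 - 2Q.
Setting demand equal to supply, 120.5 = 3Q, so Q* = 40.1667 and P* = 43.6667.
CS is the area between the demand curve and P* from 0 to Q*: (1/2)(40.1667)(80.3333) = 1613.3611.

1613.36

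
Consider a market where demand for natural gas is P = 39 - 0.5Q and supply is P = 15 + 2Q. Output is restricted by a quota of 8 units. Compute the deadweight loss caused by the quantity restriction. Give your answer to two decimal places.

Unrestricted equilibrium: Q* = (39 - 15)/(0.5 + 2) = 9.6.
At Q = 8 the demand price is 39 - 0.5(8) = 35 and the supply price is 15 + 2(8) = 31.
DWL = (1/2)(gap between curves at 8) x (Q* - 8) = (1/2)(4)(1.6) = 3.2.

3.20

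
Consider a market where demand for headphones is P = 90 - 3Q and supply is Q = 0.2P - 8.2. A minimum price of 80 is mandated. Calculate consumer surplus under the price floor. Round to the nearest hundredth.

Rewriting supply in inverse form: P = 41 + 5Q.
Free-market equilibrium: 90 - 3Q = 41 + 5Q gives Q* = 6.125, P* = 71.625.
At P = 80, buyers demand (90 - 80)/3 = 3.3333 while sellers would supply more, so the quantity traded is 3.3333 at price 80.
CS is the triangle under demand above 80: (1/2)(3.3333)(90 - 80) = 16.6667.

16.67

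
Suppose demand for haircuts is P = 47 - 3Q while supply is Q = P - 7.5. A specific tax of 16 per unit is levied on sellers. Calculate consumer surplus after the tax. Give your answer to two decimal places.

Rewriting supply in inverse form: P = 7.5 + Q.
Pre-tax equilibrium: 47 - 3Q = 7.5 + Q gives Q* = 9.875, P* = 17.375.
A tax on sellers shifts supply up by 16: 47 - 3Q = 7.5 + Q + 16, so Q_t = 5.875. Buyers pay P_b = 29.375; sellers receive P_s = P_b - 16 = 13.375.
CS = (1/2)(Q_t)(47 - P_b) = (1/2)(5.875)(17.625) = 51.7734.

51.77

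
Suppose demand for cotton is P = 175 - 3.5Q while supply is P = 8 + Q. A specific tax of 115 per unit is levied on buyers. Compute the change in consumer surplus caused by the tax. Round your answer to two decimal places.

Pre-tax equilibrium: 175 - 3.5Q = 8 + Q gives Q* = 37.1111, P* = 45.1111.
With the tax, buyers' net willingness to pay falls by 115: (175 - 115) - 3.5Q = 8 + Q, so Q_t = 11.5556. Buyers pay P_b = 134.5556; sellers receive P_s = P_b - 115 = 19.5556.
CS falls from (1/2)(37.1111)(129.8889) = 2410.1605 to (1/2)(11.5556)(40.4444) = 233.679, a change of -2176.4815.

-2176.48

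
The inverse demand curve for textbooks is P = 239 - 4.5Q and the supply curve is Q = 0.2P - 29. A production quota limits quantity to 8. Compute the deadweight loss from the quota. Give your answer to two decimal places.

Rewriting supply in inverse form: P = 145 + 5Q.
Without the quota, 239 - 4.5Q = 145 + 5Q gives Q* = 9.8947.
At Q = 8 the demand price is 239 - 4.5(8) = 203 and the supply price is 145 + 5(8) = 185.
Deadweight loss is the triangle between the curves from 8 to 9.8947: (1/2)(203 - 185)(9.8947 - 8) = 17.0526.

17.05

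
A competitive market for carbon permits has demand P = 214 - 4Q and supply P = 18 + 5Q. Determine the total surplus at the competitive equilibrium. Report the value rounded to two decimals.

2134.22

Setting demand equal to supply, 196 = 9Q, so Q* = 21.7778 and P* = 126.8889.
CS = (1/2)(21.7778)(87.1111) = 948.5432 and PS = (1/2)(21.7778)(108.8889) = 1185.679, so total surplus = 2134.2222.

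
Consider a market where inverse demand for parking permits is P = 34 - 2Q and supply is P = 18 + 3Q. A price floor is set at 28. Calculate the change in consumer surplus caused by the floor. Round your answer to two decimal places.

Free-market equilibrium: 34 - 2Q = 18 + 3Q gives Q* = 3.2, P* = 27.6.
At the floor price 28, quantity demanded is (34 - 28)/2 = 3; demand is the short side, so Q = 3 trades at P = 28.
CS goes from (1/2)(3.2)(6.4) = 10.24 to 9 (computed as (34 - 28)(3) - (1/2)(2)(3)^2), a change of -1.24.

-1.24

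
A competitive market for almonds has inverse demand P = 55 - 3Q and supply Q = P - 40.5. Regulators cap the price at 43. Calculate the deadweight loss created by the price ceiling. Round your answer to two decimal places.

2.53

Rewriting supply in inverse form: P = 40.5 + Q.
Without the control, 55 - 3Q = 40.5 + Q so Q* = 3.625 and P* = 44.125.
At P = 43, sellers supply (43 - 40.5)/1 = 2.5 while buyers want more, so the quantity traded is 2.5 at price 43.
At Q = 2.5 the demand price is 47.5 and the supply price is 43. Deadweight loss is the triangle between the curves from 2.5 to 3.625: (1/2)(47.5 - 43)(3.625 - 2.5) = 2.5312.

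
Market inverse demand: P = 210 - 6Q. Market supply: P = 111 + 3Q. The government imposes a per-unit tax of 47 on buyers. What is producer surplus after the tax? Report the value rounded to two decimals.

Without the tax, 210 - 6Q = 111 + 3Q so Q* = 11 and P* = 144.
A tax on buyers shifts demand down by 47: (210 - 47) - 6Q = 111 + 3Q, so Q_t = 5.7778. Buyers pay P_b = 175.3333; sellers receive P_s = P_b - 47 = 128.3333.
Producer surplus is the triangle above supply below P_s: (1/2)(5.7778)(128.3333 - 111) = 50.0741.

50.07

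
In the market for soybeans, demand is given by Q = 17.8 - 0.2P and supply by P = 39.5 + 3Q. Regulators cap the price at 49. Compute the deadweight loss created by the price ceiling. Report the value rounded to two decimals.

Rewriting demand in inverse form: P = 89 - 5Q.
Free-market equilibrium: 89 - 5Q = 39.5 + 3Q gives Q* = 6.1875, P* = 58.0625.
At P = 49, sellers supply (49 - 39.5)/3 = 3.1667 while buyers want more, so the quantity traded is 3.1667 at price 49.
The lost-trades triangle has base Q* - 3.1667 = 3.0208 and height equal to the gap between the curves at Q = 3.1667, which is 73.1667 - 49 = 24.1667. DWL = (1/2)(3.0208)(24.1667) = 36.5017.

36.50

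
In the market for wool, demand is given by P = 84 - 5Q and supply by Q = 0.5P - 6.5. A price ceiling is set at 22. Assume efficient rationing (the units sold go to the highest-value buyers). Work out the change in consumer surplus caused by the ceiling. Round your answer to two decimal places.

-28.82

Rewriting supply in inverse form: P = 13 + 2Q.
Free-market equilibrium: 84 - 5Q = 13 + 2Q gives Q* = 10.1429, P* = 33.2857.
At P = 22, sellers supply (22 - 13)/2 = 4.5 while buyers want more, so the quantity traded is 4.5 at price 22.
CS goes from (1/2)(10.1429)(50.7143) = 257.1939 to 228.375 (computed as (84 - 22)(4.5) - (1/2)(5)(4.5)^2), a change of -28.8189.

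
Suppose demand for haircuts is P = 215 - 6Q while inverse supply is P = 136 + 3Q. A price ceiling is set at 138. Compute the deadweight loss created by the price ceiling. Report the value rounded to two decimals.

296.06

Free-market equilibrium: 215 - 6Q = 136 + 3Q gives Q* = 8.7778, P* = 162.3333.
At P = 138, sellers supply (138 - 136)/3 = 0.6667 while buyers want more, so the quantity traded is 0.6667 at price 138.
The lost-trades triangle has base Q* - 0.6667 = 8.1111 and height equal to the gap between the curves at Q = 0.6667, which is 211 - 138 = 73. DWL = (1/2)(8.1111)(73) = 296.0556.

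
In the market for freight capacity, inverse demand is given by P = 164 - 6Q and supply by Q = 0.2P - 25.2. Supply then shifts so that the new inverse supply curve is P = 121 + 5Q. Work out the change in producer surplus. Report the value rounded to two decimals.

Rewriting supply in inverse form: P = 126 + 5Q.
Initial equilibrium: Q_0 = 3.4545, P_0 = 143.2727; CS_0 = (1/2)(3.4545)(20.7273) = 35.8017, PS_0 = (1/2)(3.4545)(17.2727) = 29.8347.
New equilibrium: 164 - 6Q = 121 + 5Q gives Q_1 = 3.9091, P_1 = 140.5455; CS_1 = 45.843, PS_1 = 38.2025.
Change in producer surplus = 38.2025 - 29.8347 = 8.3678.

8.37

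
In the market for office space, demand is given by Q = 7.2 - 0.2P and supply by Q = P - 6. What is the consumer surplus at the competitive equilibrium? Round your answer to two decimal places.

Rewriting demand in inverse form: P = 36 - 5Q.
Rewriting supply in inverse form: P = 6 + Q.
Setting demand equal to supply, 30 = 6Q, so Q* = 5 and P* = 11.
CS is the area between the demand curve and P* from 0 to Q*: (1/2)(5)(25) = 62.5.

62.50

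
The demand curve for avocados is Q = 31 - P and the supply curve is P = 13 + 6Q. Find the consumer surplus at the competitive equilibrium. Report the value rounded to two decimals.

Rewriting demand in inverse form: P = 31 - Q.
Setting demand equal to supply, 18 = 7Q, so Q* = 2.5714 and P* = 28.4286.
The demand choke price is 31, so CS = (1/2)(Q*)(31 - P*) = (1/2)(2.5714)(2.5714) = 3.3061.

3.31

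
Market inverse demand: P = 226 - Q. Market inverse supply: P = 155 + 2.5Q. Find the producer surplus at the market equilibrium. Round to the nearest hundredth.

514.39

Equilibrium: 226 - Q = 155 + 2.5Q, so Q* = 20.2857 and P* = 205.7143.
PS is the area between P* and the supply curve from 0 to Q*: (1/2)(20.2857)(50.7143) = 514.3878.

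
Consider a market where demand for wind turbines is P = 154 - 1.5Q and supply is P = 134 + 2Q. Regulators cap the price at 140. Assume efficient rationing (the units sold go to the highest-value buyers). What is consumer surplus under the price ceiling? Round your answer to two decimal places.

35.25

Without the control, 154 - 1.5Q = 134 + 2Q so Q* = 5.7143 and P* = 145.4286.
At P = 140, sellers supply (140 - 134)/2 = 3 while buyers want more, so the quantity traded is 3 at price 140.
The demand price at Q = 3 is 149.5. CS is the trapezoid between demand and 140 over [0, 3]: (1/2)[(154 - 140) + (149.5 - 140)](3) = 35.25.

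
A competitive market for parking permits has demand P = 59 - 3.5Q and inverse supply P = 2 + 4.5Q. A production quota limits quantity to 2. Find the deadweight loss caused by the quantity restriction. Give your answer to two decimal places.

105.06

Unrestricted equilibrium: Q* = (59 - 2)/(3.5 + 4.5) = 7.125.
At Q = 2 the demand price is 59 - 3.5(2) = 52 and the supply price is 2 + 4.5(2) = 11.
DWL = (1/2)(gap between curves at 2) x (Q* - 2) = (1/2)(41)(5.125) = 105.0625.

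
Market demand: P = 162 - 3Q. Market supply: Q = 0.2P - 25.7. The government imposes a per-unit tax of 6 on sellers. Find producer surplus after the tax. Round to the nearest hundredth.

29.54

Rewriting supply in inverse form: P = 128.5 + 5Q.
Without the tax, 162 - 3Q = 128.5 + 5Q so Q* = 4.1875 and P* = 149.4375.
A tax on sellers shifts supply up by 6: 162 - 3Q = 128.5 + 5Q + 6, so Q_t = 3.4375. Buyers pay P_b = 151.6875; sellers receive P_s = P_b - 6 = 145.6875.
Producer surplus is the triangle above supply below P_s: (1/2)(3.4375)(145.6875 - 128.5) = 29.541.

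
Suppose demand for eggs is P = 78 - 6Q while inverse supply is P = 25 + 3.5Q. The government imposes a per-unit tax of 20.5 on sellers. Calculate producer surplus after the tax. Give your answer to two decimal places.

Pre-tax equilibrium: 78 - 6Q = 25 + 3.5Q gives Q* = 5.5789, P* = 44.5263.
With the tax, sellers need 20.5 more per unit: 78 - 6Q = 25 + 3.5Q + 20.5, so Q_t = 3.4211. Buyers pay P_b = 57.4737; sellers receive P_s = P_b - 20.5 = 36.9737.
PS = (1/2)(Q_t)(P_s - 25) = (1/2)(3.4211)(11.9737) = 20.4813.

20.48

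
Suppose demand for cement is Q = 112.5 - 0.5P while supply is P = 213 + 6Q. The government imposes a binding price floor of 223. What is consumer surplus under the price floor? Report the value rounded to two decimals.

Rewriting demand in inverse form: P = 225 - 2Q.
Free-market equilibrium: 225 - 2Q = 213 + 6Q gives Q* = 1.5, P* = 222.
At the floor price 223, quantity demanded is (225 - 223)/2 = 1; demand is the short side, so Q = 1 trades at P = 223.
CS is the triangle under demand above 223: (1/2)(1)(225 - 223) = 1.

1.00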